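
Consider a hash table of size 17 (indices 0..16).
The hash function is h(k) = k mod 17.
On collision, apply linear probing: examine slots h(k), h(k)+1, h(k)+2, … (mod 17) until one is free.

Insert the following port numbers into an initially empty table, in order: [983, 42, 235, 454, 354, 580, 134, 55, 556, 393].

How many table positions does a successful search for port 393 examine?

2

Insert 983: h=14, slot 14 empty -> index 14.
Insert 42: h=8, slot 8 empty -> index 8.
Insert 235: h=14, slot 14 occupied -> index 15.
Insert 454: h=12, slot 12 empty -> index 12.
Insert 354: h=14, slots 14,15 occupied -> index 16.
Insert 580: h=2, slot 2 empty -> index 2.
Insert 134: h=15, slots 15,16 occupied -> index 0.
Insert 55: h=4, slot 4 empty -> index 4.
Insert 556: h=12, slot 12 occupied -> index 13.
Insert 393: h=2, slot 2 occupied -> index 3.
Table: [134, _, 580, 393, 55, _, _, _, 42, _, _, _, 454, 556, 983, 235, 354]
Lookup 393: h=2, probe 2,3 → found at 3.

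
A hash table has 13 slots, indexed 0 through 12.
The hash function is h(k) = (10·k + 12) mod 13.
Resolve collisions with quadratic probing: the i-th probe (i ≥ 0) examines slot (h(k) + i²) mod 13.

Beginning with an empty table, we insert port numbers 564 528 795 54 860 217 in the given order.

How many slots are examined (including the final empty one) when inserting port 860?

4

Insert 564: h=10, slot 10 empty → index 10.
Insert 528: h=1, slot 1 empty → index 1.
Insert 795: h=6, slot 6 empty → index 6.
Insert 54: h=6, slot 6 occupied → index 7.
Insert 860: h=6, slots 6,7,10 occupied → index 2.
Insert 217: h=11, slot 11 empty → index 11.
Table: [., 528, 860, ., ., ., 795, 54, ., ., 564, 217, .]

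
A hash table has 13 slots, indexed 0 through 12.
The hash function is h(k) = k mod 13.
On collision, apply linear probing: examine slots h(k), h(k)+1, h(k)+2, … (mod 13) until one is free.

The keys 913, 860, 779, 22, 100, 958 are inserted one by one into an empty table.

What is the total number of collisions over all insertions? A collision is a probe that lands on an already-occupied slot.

3

913: h=3 → slot 3
860: h=2 → slot 2
779: h=12 → slot 12
22: h=9 → slot 9
100: h=9, probe 9,10 → slot 10
958: h=9, probe 9,10,11 → slot 11
Table: [., ., 860, 913, ., ., ., ., ., 22, 100, 958, 779]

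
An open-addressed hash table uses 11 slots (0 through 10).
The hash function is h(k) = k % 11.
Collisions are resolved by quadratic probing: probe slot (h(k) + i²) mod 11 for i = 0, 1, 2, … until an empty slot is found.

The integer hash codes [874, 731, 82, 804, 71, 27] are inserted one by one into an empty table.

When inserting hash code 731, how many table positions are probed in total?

874: h=5 -> slot 5
731: h=5, probe 5,6 -> slot 6
82: h=5, probe 5,6,9 -> slot 9
804: h=1 -> slot 1
71: h=5, probe 5,6,9,3 -> slot 3
27: h=5, probe 5,6,9,3,10 -> slot 10
Table: [∅, 804, ∅, 71, ∅, 874, 731, ∅, ∅, 82, 27]

2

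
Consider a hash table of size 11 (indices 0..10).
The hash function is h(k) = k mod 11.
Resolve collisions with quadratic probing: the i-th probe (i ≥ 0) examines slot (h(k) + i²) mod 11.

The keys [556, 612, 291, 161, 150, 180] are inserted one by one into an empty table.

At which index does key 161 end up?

556: h=6 -> slot 6
612: h=7 -> slot 7
291: h=5 -> slot 5
161: h=7, probe 7,8 -> slot 8
150: h=7, probe 7,8,0 -> slot 0
180: h=4 -> slot 4
Table: [150, ∅, ∅, ∅, 180, 291, 556, 612, 161, ∅, ∅]

8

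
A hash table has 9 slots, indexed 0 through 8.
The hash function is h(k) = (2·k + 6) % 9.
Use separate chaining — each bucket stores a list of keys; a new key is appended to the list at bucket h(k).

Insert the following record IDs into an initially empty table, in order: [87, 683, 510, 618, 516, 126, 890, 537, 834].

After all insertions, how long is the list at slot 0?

5

87 → bucket 0
683 → bucket 4
510 → bucket 0 (collision)
618 → bucket 0 (collision)
516 → bucket 3
126 → bucket 6
890 → bucket 4 (collision)
537 → bucket 0 (collision)
834 → bucket 0 (collision)
Final buckets:
0: 87 -> 510 -> 618 -> 537 -> 834
1: .
2: .
3: 516
4: 683 -> 890
5: .
6: 126
7: .
8: .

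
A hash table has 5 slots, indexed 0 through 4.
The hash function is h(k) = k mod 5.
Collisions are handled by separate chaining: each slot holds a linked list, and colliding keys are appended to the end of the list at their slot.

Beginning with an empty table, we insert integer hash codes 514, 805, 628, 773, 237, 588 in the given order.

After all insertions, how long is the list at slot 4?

1

Insert 514: h=4, bucket 4 empty -> new chain.
Insert 805: h=0, bucket 0 empty -> new chain.
Insert 628: h=3, bucket 3 empty -> new chain.
Insert 773: h=3, bucket 3 nonempty -> append to chain.
Insert 237: h=2, bucket 2 empty -> new chain.
Insert 588: h=3, bucket 3 nonempty -> append to chain.
Final buckets:
0: 805
1: —
2: 237
3: 628 -> 773 -> 588
4: 514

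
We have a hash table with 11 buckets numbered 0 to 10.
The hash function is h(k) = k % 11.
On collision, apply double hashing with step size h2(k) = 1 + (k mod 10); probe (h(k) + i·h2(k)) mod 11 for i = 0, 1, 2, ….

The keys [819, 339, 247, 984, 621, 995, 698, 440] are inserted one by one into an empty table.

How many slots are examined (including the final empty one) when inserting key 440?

Insert 819: h=5, slot 5 empty -> index 5.
Insert 339: h=9, slot 9 empty -> index 9.
Insert 247: h=5, h2=8, slot 5 occupied -> index 2.
Insert 984: h=5, h2=5, slot 5 occupied -> index 10.
Insert 621: h=5, h2=2, slot 5 occupied -> index 7.
Insert 995: h=5, h2=6, slot 5 occupied -> index 0.
Insert 698: h=5, h2=9, slot 5 occupied -> index 3.
Insert 440: h=0, h2=1, slot 0 occupied -> index 1.
Table: [995, 440, 247, 698, _, 819, _, 621, _, 339, 984]

2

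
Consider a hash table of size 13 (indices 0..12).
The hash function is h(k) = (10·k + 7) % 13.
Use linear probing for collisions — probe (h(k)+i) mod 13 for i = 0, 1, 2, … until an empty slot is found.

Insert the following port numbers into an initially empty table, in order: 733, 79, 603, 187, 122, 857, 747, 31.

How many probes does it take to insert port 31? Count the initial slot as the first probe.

733: h=5 => slot 5
79: h=4 => slot 4
603: h=5, probe 5,6 => slot 6
187: h=5, probe 5,6,7 => slot 7
122: h=5, probe 5,6,7,8 => slot 8
857: h=10 => slot 10
747: h=2 => slot 2
31: h=5, probe 5,6,7,8,9 => slot 9
Table: [., ., 747, ., 79, 733, 603, 187, 122, 31, 857, ., .]

5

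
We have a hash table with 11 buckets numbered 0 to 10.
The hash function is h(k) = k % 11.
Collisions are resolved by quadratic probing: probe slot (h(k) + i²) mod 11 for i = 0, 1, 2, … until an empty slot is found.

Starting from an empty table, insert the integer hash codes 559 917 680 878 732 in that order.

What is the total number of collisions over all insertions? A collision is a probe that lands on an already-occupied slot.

3

559 hashes to 9; slot 9 is free -> place at 9.
917 hashes to 4; slot 4 is free -> place at 4.
680 hashes to 9; 9 taken -> place at 10.
878 hashes to 9; 9,10 taken -> place at 2.
732 hashes to 6; slot 6 is free -> place at 6.
Table: [—, —, 878, —, 917, —, 732, —, —, 559, 680]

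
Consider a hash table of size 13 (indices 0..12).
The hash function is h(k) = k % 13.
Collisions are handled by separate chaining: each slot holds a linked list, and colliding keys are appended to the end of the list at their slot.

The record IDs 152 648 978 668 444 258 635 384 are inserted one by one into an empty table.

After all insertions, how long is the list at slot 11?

Insert 152: h=9, bucket 9 empty -> new chain.
Insert 648: h=11, bucket 11 empty -> new chain.
Insert 978: h=3, bucket 3 empty -> new chain.
Insert 668: h=5, bucket 5 empty -> new chain.
Insert 444: h=2, bucket 2 empty -> new chain.
Insert 258: h=11, bucket 11 nonempty -> append to chain.
Insert 635: h=11, bucket 11 nonempty -> append to chain.
Insert 384: h=7, bucket 7 empty -> new chain.
Final buckets:
0: -
1: -
2: 444
3: 978
4: -
5: 668
6: -
7: 384
8: -
9: 152
10: -
11: 648 -> 258 -> 635
12: -

3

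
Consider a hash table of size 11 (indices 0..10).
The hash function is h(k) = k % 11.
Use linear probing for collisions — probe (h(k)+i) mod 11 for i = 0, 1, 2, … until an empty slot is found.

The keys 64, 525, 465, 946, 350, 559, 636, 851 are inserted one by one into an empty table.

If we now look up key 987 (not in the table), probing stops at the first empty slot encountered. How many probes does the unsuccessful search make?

64 hashes to 9; slot 9 is free => place at 9.
525 hashes to 8; slot 8 is free => place at 8.
465 hashes to 3; slot 3 is free => place at 3.
946 hashes to 0; slot 0 is free => place at 0.
350 hashes to 9; 9 taken => place at 10.
559 hashes to 9; 9,10,0 taken => place at 1.
636 hashes to 9; 9,10,0,1 taken => place at 2.
851 hashes to 4; slot 4 is free => place at 4.
Table: [946, 559, 636, 465, 851, ., ., ., 525, 64, 350]
Lookup 987: h=8, probe 8,9,10,0,1,2,3,4,5 → slot 5 empty, not found.

9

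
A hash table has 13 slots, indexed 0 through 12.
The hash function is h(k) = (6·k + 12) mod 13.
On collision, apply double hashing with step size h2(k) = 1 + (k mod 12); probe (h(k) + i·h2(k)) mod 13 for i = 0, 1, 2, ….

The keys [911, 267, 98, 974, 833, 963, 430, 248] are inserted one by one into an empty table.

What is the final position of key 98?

8

911 hashes to 5; slot 5 is free => place at 5.
267 hashes to 2; slot 2 is free => place at 2.
98 hashes to 2, h2=3; 2,5 taken => place at 8.
974 hashes to 6; slot 6 is free => place at 6.
833 hashes to 5, h2=6; 5 taken => place at 11.
963 hashes to 5, h2=4; 5 taken => place at 9.
430 hashes to 5, h2=11; 5 taken => place at 3.
248 hashes to 5, h2=9; 5 taken => place at 1.
Table: [∅, 248, 267, 430, ∅, 911, 974, ∅, 98, 963, ∅, 833, ∅]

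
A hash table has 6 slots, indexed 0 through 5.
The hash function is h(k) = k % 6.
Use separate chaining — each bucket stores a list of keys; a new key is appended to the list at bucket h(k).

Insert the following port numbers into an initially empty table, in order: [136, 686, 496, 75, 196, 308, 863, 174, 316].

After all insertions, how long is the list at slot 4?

136 → bucket 4
686 → bucket 2
496 → bucket 4 (collision)
75 → bucket 3
196 → bucket 4 (collision)
308 → bucket 2 (collision)
863 → bucket 5
174 → bucket 0
316 → bucket 4 (collision)
Final buckets:
0: 174
1: _
2: 686 -> 308
3: 75
4: 136 -> 496 -> 196 -> 316
5: 863

4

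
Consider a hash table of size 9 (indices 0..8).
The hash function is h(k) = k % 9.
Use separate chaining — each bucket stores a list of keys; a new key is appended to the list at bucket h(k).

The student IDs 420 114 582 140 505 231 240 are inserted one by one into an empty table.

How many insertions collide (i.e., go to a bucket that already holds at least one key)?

420 → bucket 6
114 → bucket 6 (collision)
582 → bucket 6 (collision)
140 → bucket 5
505 → bucket 1
231 → bucket 6 (collision)
240 → bucket 6 (collision)
Final buckets:
0: .
1: 505
2: .
3: .
4: .
5: 140
6: 420 -> 114 -> 582 -> 231 -> 240
7: .
8: .

4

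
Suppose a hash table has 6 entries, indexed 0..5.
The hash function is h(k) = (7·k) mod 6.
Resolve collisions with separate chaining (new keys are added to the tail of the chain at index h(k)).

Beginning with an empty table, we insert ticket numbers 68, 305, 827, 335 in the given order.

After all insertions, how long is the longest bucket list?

68 -> bucket 2
305 -> bucket 5
827 -> bucket 5 (collision)
335 -> bucket 5 (collision)
Final buckets:
0: -
1: -
2: 68
3: -
4: -
5: 305 -> 827 -> 335

3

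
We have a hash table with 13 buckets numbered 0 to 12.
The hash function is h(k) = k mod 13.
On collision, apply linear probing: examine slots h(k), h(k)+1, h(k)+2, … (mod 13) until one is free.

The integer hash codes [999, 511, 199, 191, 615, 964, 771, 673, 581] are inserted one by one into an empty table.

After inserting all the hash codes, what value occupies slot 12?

581

999 hashes to 11; slot 11 is free => place at 11.
511 hashes to 4; slot 4 is free => place at 4.
199 hashes to 4; 4 taken => place at 5.
191 hashes to 9; slot 9 is free => place at 9.
615 hashes to 4; 4,5 taken => place at 6.
964 hashes to 2; slot 2 is free => place at 2.
771 hashes to 4; 4,5,6 taken => place at 7.
673 hashes to 10; slot 10 is free => place at 10.
581 hashes to 9; 9,10,11 taken => place at 12.
Table: [-, -, 964, -, 511, 199, 615, 771, -, 191, 673, 999, 581]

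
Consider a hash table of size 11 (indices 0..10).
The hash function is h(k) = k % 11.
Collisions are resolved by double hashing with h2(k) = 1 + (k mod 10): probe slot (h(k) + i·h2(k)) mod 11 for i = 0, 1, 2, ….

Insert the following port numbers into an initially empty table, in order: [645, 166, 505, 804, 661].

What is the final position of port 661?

3

Insert 645: h=7, slot 7 empty → index 7.
Insert 166: h=1, slot 1 empty → index 1.
Insert 505: h=10, slot 10 empty → index 10.
Insert 804: h=1, h2=5, slot 1 occupied → index 6.
Insert 661: h=1, h2=2, slot 1 occupied → index 3.
Table: [-, 166, -, 661, -, -, 804, 645, -, -, 505]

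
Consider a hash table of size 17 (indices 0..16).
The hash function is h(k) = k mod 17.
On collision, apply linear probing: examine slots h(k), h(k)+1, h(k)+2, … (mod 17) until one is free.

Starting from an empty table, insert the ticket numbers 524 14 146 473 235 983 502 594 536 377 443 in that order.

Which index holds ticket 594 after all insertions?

524: h=14 → slot 14
14: h=14, probe 14,15 → slot 15
146: h=10 → slot 10
473: h=14, probe 14,15,16 → slot 16
235: h=14, probe 14,15,16,0 → slot 0
983: h=14, probe 14,15,16,0,1 → slot 1
502: h=9 → slot 9
594: h=16, probe 16,0,1,2 → slot 2
536: h=9, probe 9,10,11 → slot 11
377: h=3 → slot 3
443: h=1, probe 1,2,3,4 → slot 4
Table: [235, 983, 594, 377, 443, ∅, ∅, ∅, ∅, 502, 146, 536, ∅, ∅, 524, 14, 473]

2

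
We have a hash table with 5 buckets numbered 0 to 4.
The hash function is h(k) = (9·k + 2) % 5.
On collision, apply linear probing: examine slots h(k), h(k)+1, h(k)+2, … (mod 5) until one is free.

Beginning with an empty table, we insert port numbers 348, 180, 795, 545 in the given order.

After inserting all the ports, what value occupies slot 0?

348: h=4 => slot 4
180: h=2 => slot 2
795: h=2, probe 2,3 => slot 3
545: h=2, probe 2,3,4,0 => slot 0
Table: [545, -, 180, 795, 348]

545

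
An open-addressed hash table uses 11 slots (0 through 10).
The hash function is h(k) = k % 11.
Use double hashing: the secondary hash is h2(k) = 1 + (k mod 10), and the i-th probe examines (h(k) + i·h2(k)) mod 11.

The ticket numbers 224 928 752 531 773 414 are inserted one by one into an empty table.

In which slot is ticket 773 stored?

224 hashes to 4; slot 4 is free -> place at 4.
928 hashes to 4, h2=9; 4 taken -> place at 2.
752 hashes to 4, h2=3; 4 taken -> place at 7.
531 hashes to 3; slot 3 is free -> place at 3.
773 hashes to 3, h2=4; 3,7 taken -> place at 0.
414 hashes to 7, h2=5; 7 taken -> place at 1.
Table: [773, 414, 928, 531, 224, _, _, 752, _, _, _]

0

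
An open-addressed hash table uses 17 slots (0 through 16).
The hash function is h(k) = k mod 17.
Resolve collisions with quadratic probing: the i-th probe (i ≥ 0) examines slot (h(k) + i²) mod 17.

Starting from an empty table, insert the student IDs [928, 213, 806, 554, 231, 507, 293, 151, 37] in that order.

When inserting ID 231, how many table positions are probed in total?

3

928 hashes to 10; slot 10 is free => place at 10.
213 hashes to 9; slot 9 is free => place at 9.
806 hashes to 7; slot 7 is free => place at 7.
554 hashes to 10; 10 taken => place at 11.
231 hashes to 10; 10,11 taken => place at 14.
507 hashes to 14; 14 taken => place at 15.
293 hashes to 4; slot 4 is free => place at 4.
151 hashes to 15; 15 taken => place at 16.
37 hashes to 3; slot 3 is free => place at 3.
Table: [., ., ., 37, 293, ., ., 806, ., 213, 928, 554, ., ., 231, 507, 151]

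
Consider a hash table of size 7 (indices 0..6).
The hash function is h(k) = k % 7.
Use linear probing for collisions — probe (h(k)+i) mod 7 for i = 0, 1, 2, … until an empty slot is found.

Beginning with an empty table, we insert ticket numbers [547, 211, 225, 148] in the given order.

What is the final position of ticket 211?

2

Insert 547: h=1, slot 1 empty → index 1.
Insert 211: h=1, slot 1 occupied → index 2.
Insert 225: h=1, slots 1,2 occupied → index 3.
Insert 148: h=1, slots 1,2,3 occupied → index 4.
Table: [∅, 547, 211, 225, 148, ∅, ∅]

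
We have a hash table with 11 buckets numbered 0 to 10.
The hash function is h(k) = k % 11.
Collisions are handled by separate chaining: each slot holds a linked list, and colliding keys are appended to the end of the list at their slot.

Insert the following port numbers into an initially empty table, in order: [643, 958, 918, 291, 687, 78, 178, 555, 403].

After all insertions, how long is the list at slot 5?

5

Insert 643: h=5, bucket 5 empty → new chain.
Insert 958: h=1, bucket 1 empty → new chain.
Insert 918: h=5, bucket 5 nonempty → append to chain.
Insert 291: h=5, bucket 5 nonempty → append to chain.
Insert 687: h=5, bucket 5 nonempty → append to chain.
Insert 78: h=1, bucket 1 nonempty → append to chain.
Insert 178: h=2, bucket 2 empty → new chain.
Insert 555: h=5, bucket 5 nonempty → append to chain.
Insert 403: h=7, bucket 7 empty → new chain.
Final buckets:
0: —
1: 958 -> 78
2: 178
3: —
4: —
5: 643 -> 918 -> 291 -> 687 -> 555
6: —
7: 403
8: —
9: —
10: —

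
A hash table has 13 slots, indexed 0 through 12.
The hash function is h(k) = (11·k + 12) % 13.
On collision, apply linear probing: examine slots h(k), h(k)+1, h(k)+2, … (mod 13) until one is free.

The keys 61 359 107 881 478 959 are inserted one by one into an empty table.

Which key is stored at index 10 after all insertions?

Insert 61: h=7, slot 7 empty → index 7.
Insert 359: h=9, slot 9 empty → index 9.
Insert 107: h=6, slot 6 empty → index 6.
Insert 881: h=5, slot 5 empty → index 5.
Insert 478: h=5, slots 5,6,7 occupied → index 8.
Insert 959: h=5, slots 5,6,7,8,9 occupied → index 10.
Table: [∅, ∅, ∅, ∅, ∅, 881, 107, 61, 478, 359, 959, ∅, ∅]

959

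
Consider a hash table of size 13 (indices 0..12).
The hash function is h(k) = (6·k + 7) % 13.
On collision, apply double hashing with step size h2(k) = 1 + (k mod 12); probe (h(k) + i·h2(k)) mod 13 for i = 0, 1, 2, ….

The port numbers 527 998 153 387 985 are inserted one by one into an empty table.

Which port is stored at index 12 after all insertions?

527: h=10 -> slot 10
998: h=2 -> slot 2
153: h=2, h2=10, probe 2,12 -> slot 12
387: h=2, h2=4, probe 2,6 -> slot 6
985: h=2, h2=2, probe 2,4 -> slot 4
Table: [—, —, 998, —, 985, —, 387, —, —, —, 527, —, 153]

153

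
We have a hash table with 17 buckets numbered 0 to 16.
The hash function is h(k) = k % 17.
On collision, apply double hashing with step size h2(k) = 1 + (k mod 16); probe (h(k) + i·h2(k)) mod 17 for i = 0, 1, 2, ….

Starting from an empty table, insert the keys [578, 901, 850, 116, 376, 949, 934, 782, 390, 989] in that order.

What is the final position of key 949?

9

Insert 578: h=0, slot 0 empty → index 0.
Insert 901: h=0, h2=6, slot 0 occupied → index 6.
Insert 850: h=0, h2=3, slot 0 occupied → index 3.
Insert 116: h=14, slot 14 empty → index 14.
Insert 376: h=2, slot 2 empty → index 2.
Insert 949: h=14, h2=6, slots 14,3 occupied → index 9.
Insert 934: h=16, slot 16 empty → index 16.
Insert 782: h=0, h2=15, slot 0 occupied → index 15.
Insert 390: h=16, h2=7, slots 16,6 occupied → index 13.
Insert 989: h=3, h2=14, slots 3,0,14 occupied → index 11.
Table: [578, —, 376, 850, —, —, 901, —, —, 949, —, 989, —, 390, 116, 782, 934]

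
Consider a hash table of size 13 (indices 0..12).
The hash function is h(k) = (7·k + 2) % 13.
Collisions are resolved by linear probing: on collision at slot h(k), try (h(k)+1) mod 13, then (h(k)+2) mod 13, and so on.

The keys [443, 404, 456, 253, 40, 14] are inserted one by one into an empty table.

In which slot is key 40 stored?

12

Insert 443: h=9, slot 9 empty -> index 9.
Insert 404: h=9, slot 9 occupied -> index 10.
Insert 456: h=9, slots 9,10 occupied -> index 11.
Insert 253: h=5, slot 5 empty -> index 5.
Insert 40: h=9, slots 9,10,11 occupied -> index 12.
Insert 14: h=9, slots 9,10,11,12 occupied -> index 0.
Table: [14, —, —, —, —, 253, —, —, —, 443, 404, 456, 40]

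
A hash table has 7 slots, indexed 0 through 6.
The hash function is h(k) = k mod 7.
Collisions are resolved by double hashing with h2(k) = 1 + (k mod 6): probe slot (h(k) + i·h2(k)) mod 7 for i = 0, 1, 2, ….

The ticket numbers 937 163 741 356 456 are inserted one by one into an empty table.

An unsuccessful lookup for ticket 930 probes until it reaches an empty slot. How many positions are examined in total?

2

Insert 937: h=6, slot 6 empty -> index 6.
Insert 163: h=2, slot 2 empty -> index 2.
Insert 741: h=6, h2=4, slot 6 occupied -> index 3.
Insert 356: h=6, h2=3, slots 6,2 occupied -> index 5.
Insert 456: h=1, slot 1 empty -> index 1.
Table: [_, 456, 163, 741, _, 356, 937]
Lookup 930: h=6, h2=1, probe 6,0 → slot 0 empty, not found.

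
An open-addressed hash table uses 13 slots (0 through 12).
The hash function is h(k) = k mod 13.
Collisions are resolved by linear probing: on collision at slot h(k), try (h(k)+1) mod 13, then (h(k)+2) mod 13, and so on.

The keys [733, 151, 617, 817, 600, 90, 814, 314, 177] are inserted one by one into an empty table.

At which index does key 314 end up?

3

733 hashes to 5; slot 5 is free → place at 5.
151 hashes to 8; slot 8 is free → place at 8.
617 hashes to 6; slot 6 is free → place at 6.
817 hashes to 11; slot 11 is free → place at 11.
600 hashes to 2; slot 2 is free → place at 2.
90 hashes to 12; slot 12 is free → place at 12.
814 hashes to 8; 8 taken → place at 9.
314 hashes to 2; 2 taken → place at 3.
177 hashes to 8; 8,9 taken → place at 10.
Table: [., ., 600, 314, ., 733, 617, ., 151, 814, 177, 817, 90]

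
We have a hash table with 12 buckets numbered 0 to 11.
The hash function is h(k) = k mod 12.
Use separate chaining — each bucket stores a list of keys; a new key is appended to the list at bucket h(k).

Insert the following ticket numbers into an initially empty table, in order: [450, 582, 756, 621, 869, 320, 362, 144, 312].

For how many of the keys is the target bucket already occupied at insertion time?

3

Insert 450: h=6, bucket 6 empty -> new chain.
Insert 582: h=6, bucket 6 nonempty -> append to chain.
Insert 756: h=0, bucket 0 empty -> new chain.
Insert 621: h=9, bucket 9 empty -> new chain.
Insert 869: h=5, bucket 5 empty -> new chain.
Insert 320: h=8, bucket 8 empty -> new chain.
Insert 362: h=2, bucket 2 empty -> new chain.
Insert 144: h=0, bucket 0 nonempty -> append to chain.
Insert 312: h=0, bucket 0 nonempty -> append to chain.
Final buckets:
0: 756 -> 144 -> 312
1: .
2: 362
3: .
4: .
5: 869
6: 450 -> 582
7: .
8: 320
9: 621
10: .
11: .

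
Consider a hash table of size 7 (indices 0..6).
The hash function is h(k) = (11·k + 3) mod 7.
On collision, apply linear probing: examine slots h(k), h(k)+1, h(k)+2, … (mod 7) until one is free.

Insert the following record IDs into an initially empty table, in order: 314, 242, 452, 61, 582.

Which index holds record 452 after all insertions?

0

314 hashes to 6; slot 6 is free → place at 6.
242 hashes to 5; slot 5 is free → place at 5.
452 hashes to 5; 5,6 taken → place at 0.
61 hashes to 2; slot 2 is free → place at 2.
582 hashes to 0; 0 taken → place at 1.
Table: [452, 582, 61, ., ., 242, 314]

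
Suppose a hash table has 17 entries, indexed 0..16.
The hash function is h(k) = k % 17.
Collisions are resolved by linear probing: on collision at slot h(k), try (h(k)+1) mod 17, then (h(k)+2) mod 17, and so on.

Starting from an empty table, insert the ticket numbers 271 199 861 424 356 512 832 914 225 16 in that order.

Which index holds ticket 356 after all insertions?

Insert 271: h=16, slot 16 empty -> index 16.
Insert 199: h=12, slot 12 empty -> index 12.
Insert 861: h=11, slot 11 empty -> index 11.
Insert 424: h=16, slot 16 occupied -> index 0.
Insert 356: h=16, slots 16,0 occupied -> index 1.
Insert 512: h=2, slot 2 empty -> index 2.
Insert 832: h=16, slots 16,0,1,2 occupied -> index 3.
Insert 914: h=13, slot 13 empty -> index 13.
Insert 225: h=4, slot 4 empty -> index 4.
Insert 16: h=16, slots 16,0,1,2,3,4 occupied -> index 5.
Table: [424, 356, 512, 832, 225, 16, ∅, ∅, ∅, ∅, ∅, 861, 199, 914, ∅, ∅, 271]

1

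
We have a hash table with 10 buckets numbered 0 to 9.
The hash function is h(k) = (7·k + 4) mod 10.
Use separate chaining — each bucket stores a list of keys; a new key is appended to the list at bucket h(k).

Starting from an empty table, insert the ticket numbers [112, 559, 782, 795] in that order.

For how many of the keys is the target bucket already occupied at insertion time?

Insert 112: h=8, bucket 8 empty → new chain.
Insert 559: h=7, bucket 7 empty → new chain.
Insert 782: h=8, bucket 8 nonempty → append to chain.
Insert 795: h=9, bucket 9 empty → new chain.
Final buckets:
0: _
1: _
2: _
3: _
4: _
5: _
6: _
7: 559
8: 112 -> 782
9: 795

1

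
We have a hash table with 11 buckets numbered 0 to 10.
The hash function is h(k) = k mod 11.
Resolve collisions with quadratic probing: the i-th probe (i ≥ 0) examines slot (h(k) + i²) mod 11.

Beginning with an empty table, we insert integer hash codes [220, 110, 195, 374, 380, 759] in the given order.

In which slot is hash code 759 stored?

220 hashes to 0; slot 0 is free -> place at 0.
110 hashes to 0; 0 taken -> place at 1.
195 hashes to 8; slot 8 is free -> place at 8.
374 hashes to 0; 0,1 taken -> place at 4.
380 hashes to 6; slot 6 is free -> place at 6.
759 hashes to 0; 0,1,4 taken -> place at 9.
Table: [220, 110, -, -, 374, -, 380, -, 195, 759, -]

9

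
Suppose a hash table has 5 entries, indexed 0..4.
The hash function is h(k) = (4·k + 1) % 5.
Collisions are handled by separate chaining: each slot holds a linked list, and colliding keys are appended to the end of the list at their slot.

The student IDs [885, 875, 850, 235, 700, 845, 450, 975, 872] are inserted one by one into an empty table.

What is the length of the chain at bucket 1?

8

Insert 885: h=1, bucket 1 empty → new chain.
Insert 875: h=1, bucket 1 nonempty → append to chain.
Insert 850: h=1, bucket 1 nonempty → append to chain.
Insert 235: h=1, bucket 1 nonempty → append to chain.
Insert 700: h=1, bucket 1 nonempty → append to chain.
Insert 845: h=1, bucket 1 nonempty → append to chain.
Insert 450: h=1, bucket 1 nonempty → append to chain.
Insert 975: h=1, bucket 1 nonempty → append to chain.
Insert 872: h=4, bucket 4 empty → new chain.
Final buckets:
0: ∅
1: 885 -> 875 -> 850 -> 235 -> 700 -> 845 -> 450 -> 975
2: ∅
3: ∅
4: 872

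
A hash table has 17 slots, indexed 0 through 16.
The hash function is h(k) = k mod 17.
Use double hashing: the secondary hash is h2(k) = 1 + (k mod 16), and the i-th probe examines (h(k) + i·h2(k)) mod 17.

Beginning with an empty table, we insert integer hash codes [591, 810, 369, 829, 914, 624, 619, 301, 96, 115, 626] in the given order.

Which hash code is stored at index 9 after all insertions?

301

Insert 591: h=13, slot 13 empty => index 13.
Insert 810: h=11, slot 11 empty => index 11.
Insert 369: h=12, slot 12 empty => index 12.
Insert 829: h=13, h2=14, slot 13 occupied => index 10.
Insert 914: h=13, h2=3, slot 13 occupied => index 16.
Insert 624: h=12, h2=1, slots 12,13 occupied => index 14.
Insert 619: h=7, slot 7 empty => index 7.
Insert 301: h=12, h2=14, slot 12 occupied => index 9.
Insert 96: h=11, h2=1, slots 11,12,13,14 occupied => index 15.
Insert 115: h=13, h2=4, slot 13 occupied => index 0.
Insert 626: h=14, h2=3, slots 14,0 occupied => index 3.
Table: [115, —, —, 626, —, —, —, 619, —, 301, 829, 810, 369, 591, 624, 96, 914]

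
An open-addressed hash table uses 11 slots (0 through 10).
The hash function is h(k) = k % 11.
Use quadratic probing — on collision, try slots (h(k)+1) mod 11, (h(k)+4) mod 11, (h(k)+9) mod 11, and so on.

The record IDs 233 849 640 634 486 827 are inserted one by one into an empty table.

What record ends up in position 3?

Insert 233: h=2, slot 2 empty → index 2.
Insert 849: h=2, slot 2 occupied → index 3.
Insert 640: h=2, slots 2,3 occupied → index 6.
Insert 634: h=7, slot 7 empty → index 7.
Insert 486: h=2, slots 2,3,6 occupied → index 0.
Insert 827: h=2, slots 2,3,6,0,7 occupied → index 5.
Table: [486, —, 233, 849, —, 827, 640, 634, —, —, —]

849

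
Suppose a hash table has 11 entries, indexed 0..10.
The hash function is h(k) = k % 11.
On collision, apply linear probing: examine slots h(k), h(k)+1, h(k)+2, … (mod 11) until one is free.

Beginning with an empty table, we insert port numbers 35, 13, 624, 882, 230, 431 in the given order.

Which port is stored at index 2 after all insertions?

35

Insert 35: h=2, slot 2 empty → index 2.
Insert 13: h=2, slot 2 occupied → index 3.
Insert 624: h=8, slot 8 empty → index 8.
Insert 882: h=2, slots 2,3 occupied → index 4.
Insert 230: h=10, slot 10 empty → index 10.
Insert 431: h=2, slots 2,3,4 occupied → index 5.
Table: [-, -, 35, 13, 882, 431, -, -, 624, -, 230]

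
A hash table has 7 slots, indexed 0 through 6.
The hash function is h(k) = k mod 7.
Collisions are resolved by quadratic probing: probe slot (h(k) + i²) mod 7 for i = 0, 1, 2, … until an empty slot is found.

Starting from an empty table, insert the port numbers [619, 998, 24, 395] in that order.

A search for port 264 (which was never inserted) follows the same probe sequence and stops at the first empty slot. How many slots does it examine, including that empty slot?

2

619: h=3 → slot 3
998: h=4 → slot 4
24: h=3, probe 3,4,0 → slot 0
395: h=3, probe 3,4,0,5 → slot 5
Table: [24, ., ., 619, 998, 395, .]
Lookup 264: h=5, probe 5,6 → slot 6 empty, not found.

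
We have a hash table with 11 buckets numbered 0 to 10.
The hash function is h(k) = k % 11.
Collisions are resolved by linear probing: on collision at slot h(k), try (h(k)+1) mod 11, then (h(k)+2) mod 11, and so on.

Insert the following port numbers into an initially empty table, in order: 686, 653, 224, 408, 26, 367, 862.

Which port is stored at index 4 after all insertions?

686

686: h=4 → slot 4
653: h=4, probe 4,5 → slot 5
224: h=4, probe 4,5,6 → slot 6
408: h=1 → slot 1
26: h=4, probe 4,5,6,7 → slot 7
367: h=4, probe 4,5,6,7,8 → slot 8
862: h=4, probe 4,5,6,7,8,9 → slot 9
Table: [_, 408, _, _, 686, 653, 224, 26, 367, 862, _]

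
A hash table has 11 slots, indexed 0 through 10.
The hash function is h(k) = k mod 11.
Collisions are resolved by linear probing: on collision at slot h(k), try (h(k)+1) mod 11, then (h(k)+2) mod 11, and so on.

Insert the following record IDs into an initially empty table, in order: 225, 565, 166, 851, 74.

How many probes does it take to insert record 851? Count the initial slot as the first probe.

3

Insert 225: h=5, slot 5 empty → index 5.
Insert 565: h=4, slot 4 empty → index 4.
Insert 166: h=1, slot 1 empty → index 1.
Insert 851: h=4, slots 4,5 occupied → index 6.
Insert 74: h=8, slot 8 empty → index 8.
Table: [_, 166, _, _, 565, 225, 851, _, 74, _, _]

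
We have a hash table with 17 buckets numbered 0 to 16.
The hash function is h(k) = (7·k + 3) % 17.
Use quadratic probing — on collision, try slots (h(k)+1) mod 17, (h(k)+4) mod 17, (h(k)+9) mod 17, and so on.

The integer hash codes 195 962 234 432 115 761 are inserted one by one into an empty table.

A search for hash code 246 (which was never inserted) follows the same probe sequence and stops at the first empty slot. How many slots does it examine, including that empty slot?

Insert 195: h=8, slot 8 empty → index 8.
Insert 962: h=5, slot 5 empty → index 5.
Insert 234: h=9, slot 9 empty → index 9.
Insert 432: h=1, slot 1 empty → index 1.
Insert 115: h=9, slot 9 occupied → index 10.
Insert 761: h=9, slots 9,10 occupied → index 13.
Table: [—, 432, —, —, —, 962, —, —, 195, 234, 115, —, —, 761, —, —, —]
Lookup 246: h=8, probe 8,9,12 → slot 12 empty, not found.

3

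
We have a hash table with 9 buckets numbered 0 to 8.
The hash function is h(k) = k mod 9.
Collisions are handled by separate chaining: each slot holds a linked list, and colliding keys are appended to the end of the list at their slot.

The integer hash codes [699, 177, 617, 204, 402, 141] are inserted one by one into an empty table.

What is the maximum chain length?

5

699 → bucket 6
177 → bucket 6 (collision)
617 → bucket 5
204 → bucket 6 (collision)
402 → bucket 6 (collision)
141 → bucket 6 (collision)
Final buckets:
0: ∅
1: ∅
2: ∅
3: ∅
4: ∅
5: 617
6: 699 -> 177 -> 204 -> 402 -> 141
7: ∅
8: ∅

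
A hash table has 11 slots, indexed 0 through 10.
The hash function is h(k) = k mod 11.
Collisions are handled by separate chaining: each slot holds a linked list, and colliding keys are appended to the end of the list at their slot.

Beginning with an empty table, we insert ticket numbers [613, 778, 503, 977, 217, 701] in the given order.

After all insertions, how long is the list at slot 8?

5

613 -> bucket 8
778 -> bucket 8 (collision)
503 -> bucket 8 (collision)
977 -> bucket 9
217 -> bucket 8 (collision)
701 -> bucket 8 (collision)
Final buckets:
0: ∅
1: ∅
2: ∅
3: ∅
4: ∅
5: ∅
6: ∅
7: ∅
8: 613 -> 778 -> 503 -> 217 -> 701
9: 977
10: ∅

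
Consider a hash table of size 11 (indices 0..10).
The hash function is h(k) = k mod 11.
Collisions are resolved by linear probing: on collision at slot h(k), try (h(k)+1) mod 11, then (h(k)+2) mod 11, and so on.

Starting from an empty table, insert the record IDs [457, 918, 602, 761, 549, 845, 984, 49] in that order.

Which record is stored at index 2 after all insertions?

761

457: h=6 -> slot 6
918: h=5 -> slot 5
602: h=8 -> slot 8
761: h=2 -> slot 2
549: h=10 -> slot 10
845: h=9 -> slot 9
984: h=5, probe 5,6,7 -> slot 7
49: h=5, probe 5,6,7,8,9,10,0 -> slot 0
Table: [49, _, 761, _, _, 918, 457, 984, 602, 845, 549]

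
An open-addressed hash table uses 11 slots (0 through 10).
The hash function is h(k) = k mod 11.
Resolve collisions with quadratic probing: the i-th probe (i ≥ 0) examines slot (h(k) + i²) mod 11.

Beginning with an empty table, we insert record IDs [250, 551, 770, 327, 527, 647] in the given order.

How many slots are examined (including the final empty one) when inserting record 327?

2

250: h=8 → slot 8
551: h=1 → slot 1
770: h=0 → slot 0
327: h=8, probe 8,9 → slot 9
527: h=10 → slot 10
647: h=9, probe 9,10,2 → slot 2
Table: [770, 551, 647, ., ., ., ., ., 250, 327, 527]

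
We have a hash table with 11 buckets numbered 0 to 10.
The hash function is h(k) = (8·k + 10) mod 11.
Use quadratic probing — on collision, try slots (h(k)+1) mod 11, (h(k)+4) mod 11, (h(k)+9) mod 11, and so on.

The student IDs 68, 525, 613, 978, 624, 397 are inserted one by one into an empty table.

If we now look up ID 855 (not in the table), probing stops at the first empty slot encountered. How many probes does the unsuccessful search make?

68: h=4 => slot 4
525: h=8 => slot 8
613: h=8, probe 8,9 => slot 9
978: h=2 => slot 2
624: h=8, probe 8,9,1 => slot 1
397: h=7 => slot 7
Table: [∅, 624, 978, ∅, 68, ∅, ∅, 397, 525, 613, ∅]
Lookup 855: h=8, probe 8,9,1,6 → slot 6 empty, not found.

4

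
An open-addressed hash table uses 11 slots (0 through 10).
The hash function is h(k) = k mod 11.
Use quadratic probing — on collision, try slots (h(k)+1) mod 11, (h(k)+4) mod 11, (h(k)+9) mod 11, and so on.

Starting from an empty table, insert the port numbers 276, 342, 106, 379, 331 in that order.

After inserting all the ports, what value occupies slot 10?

276 hashes to 1; slot 1 is free -> place at 1.
342 hashes to 1; 1 taken -> place at 2.
106 hashes to 7; slot 7 is free -> place at 7.
379 hashes to 5; slot 5 is free -> place at 5.
331 hashes to 1; 1,2,5 taken -> place at 10.
Table: [_, 276, 342, _, _, 379, _, 106, _, _, 331]

331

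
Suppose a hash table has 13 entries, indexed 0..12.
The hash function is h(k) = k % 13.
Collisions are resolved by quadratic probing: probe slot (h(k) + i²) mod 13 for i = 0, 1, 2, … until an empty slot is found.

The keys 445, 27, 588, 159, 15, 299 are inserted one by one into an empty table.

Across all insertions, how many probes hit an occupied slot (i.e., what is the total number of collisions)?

3

445: h=3 → slot 3
27: h=1 → slot 1
588: h=3, probe 3,4 → slot 4
159: h=3, probe 3,4,7 → slot 7
15: h=2 → slot 2
299: h=0 → slot 0
Table: [299, 27, 15, 445, 588, _, _, 159, _, _, _, _, _]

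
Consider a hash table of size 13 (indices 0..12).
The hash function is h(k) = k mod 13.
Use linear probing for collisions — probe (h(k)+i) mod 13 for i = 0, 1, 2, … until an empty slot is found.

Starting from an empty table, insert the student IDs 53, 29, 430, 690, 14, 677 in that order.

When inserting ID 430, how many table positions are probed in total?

2

Insert 53: h=1, slot 1 empty → index 1.
Insert 29: h=3, slot 3 empty → index 3.
Insert 430: h=1, slot 1 occupied → index 2.
Insert 690: h=1, slots 1,2,3 occupied → index 4.
Insert 14: h=1, slots 1,2,3,4 occupied → index 5.
Insert 677: h=1, slots 1,2,3,4,5 occupied → index 6.
Table: [., 53, 430, 29, 690, 14, 677, ., ., ., ., ., .]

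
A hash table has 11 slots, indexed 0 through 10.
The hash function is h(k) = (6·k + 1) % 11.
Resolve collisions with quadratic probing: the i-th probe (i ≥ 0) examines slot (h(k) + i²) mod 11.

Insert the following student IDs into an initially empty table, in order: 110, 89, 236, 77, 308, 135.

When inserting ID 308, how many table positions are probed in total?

3

110 hashes to 1; slot 1 is free → place at 1.
89 hashes to 7; slot 7 is free → place at 7.
236 hashes to 9; slot 9 is free → place at 9.
77 hashes to 1; 1 taken → place at 2.
308 hashes to 1; 1,2 taken → place at 5.
135 hashes to 8; slot 8 is free → place at 8.
Table: [—, 110, 77, —, —, 308, —, 89, 135, 236, —]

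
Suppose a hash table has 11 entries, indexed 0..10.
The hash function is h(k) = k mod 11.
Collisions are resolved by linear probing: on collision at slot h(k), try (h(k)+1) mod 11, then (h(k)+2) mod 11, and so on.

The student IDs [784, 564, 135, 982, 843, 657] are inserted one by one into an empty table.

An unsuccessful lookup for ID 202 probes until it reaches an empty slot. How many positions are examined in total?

784 hashes to 3; slot 3 is free -> place at 3.
564 hashes to 3; 3 taken -> place at 4.
135 hashes to 3; 3,4 taken -> place at 5.
982 hashes to 3; 3,4,5 taken -> place at 6.
843 hashes to 7; slot 7 is free -> place at 7.
657 hashes to 8; slot 8 is free -> place at 8.
Table: [∅, ∅, ∅, 784, 564, 135, 982, 843, 657, ∅, ∅]
Lookup 202: h=4, probe 4,5,6,7,8,9 → slot 9 empty, not found.

6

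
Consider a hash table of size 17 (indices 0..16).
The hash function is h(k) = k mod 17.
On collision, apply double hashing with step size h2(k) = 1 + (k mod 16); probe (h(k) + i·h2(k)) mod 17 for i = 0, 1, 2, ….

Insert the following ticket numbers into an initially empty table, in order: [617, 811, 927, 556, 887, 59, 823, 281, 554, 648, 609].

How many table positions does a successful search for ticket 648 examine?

2

617: h=5 -> slot 5
811: h=12 -> slot 12
927: h=9 -> slot 9
556: h=12, h2=13, probe 12,8 -> slot 8
887: h=3 -> slot 3
59: h=8, h2=12, probe 8,3,15 -> slot 15
823: h=7 -> slot 7
281: h=9, h2=10, probe 9,2 -> slot 2
554: h=10 -> slot 10
648: h=2, h2=9, probe 2,11 -> slot 11
609: h=14 -> slot 14
Table: [—, —, 281, 887, —, 617, —, 823, 556, 927, 554, 648, 811, —, 609, 59, —]
Lookup 648: h=2, h2=9, probe 2,11 → found at 11.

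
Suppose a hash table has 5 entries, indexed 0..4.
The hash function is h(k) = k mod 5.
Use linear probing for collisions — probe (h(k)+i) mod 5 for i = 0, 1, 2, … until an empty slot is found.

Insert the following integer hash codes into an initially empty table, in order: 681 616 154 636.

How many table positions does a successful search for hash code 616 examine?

Insert 681: h=1, slot 1 empty → index 1.
Insert 616: h=1, slot 1 occupied → index 2.
Insert 154: h=4, slot 4 empty → index 4.
Insert 636: h=1, slots 1,2 occupied → index 3.
Table: [., 681, 616, 636, 154]
Lookup 616: h=1, probe 1,2 → found at 2.

2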